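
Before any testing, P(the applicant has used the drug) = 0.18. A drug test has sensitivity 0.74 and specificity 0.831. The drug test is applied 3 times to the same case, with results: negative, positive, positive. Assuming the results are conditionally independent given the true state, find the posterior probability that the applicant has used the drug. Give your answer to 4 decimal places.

Let H be the event that the applicant has used the drug; start with P(H) = 0.18. P('positive'|H) = 0.74, P('positive'|¬H) = 0.169.
Update on result 1 ('negative'): P(H) ← 0.26·0.1800 / (0.26·0.1800 + 0.831·0.8200) = 0.046800/0.72822 = 0.0643.
Update on result 2 ('positive'): P(H) ← 0.74·0.0643 / (0.74·0.0643 + 0.169·0.9357) = 0.047557/0.20570 = 0.2312.
Update on result 3 ('positive'): P(H) ← 0.74·0.2312 / (0.74·0.2312 + 0.169·0.7688) = 0.17109/0.30102 = 0.5684.

Posterior P(H) ≈ 0.5684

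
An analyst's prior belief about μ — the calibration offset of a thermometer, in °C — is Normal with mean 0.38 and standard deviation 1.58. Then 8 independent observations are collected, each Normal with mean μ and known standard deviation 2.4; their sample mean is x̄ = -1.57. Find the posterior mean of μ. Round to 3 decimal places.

Posterior mean ≈ -1.133

With known σ, the Normal prior is conjugate. Weight on the data is w = (n/σ²)/(n/σ² + 1/τ₀²) = 1.38889/(1.38889+0.400577) = 0.77615.
Posterior mean = w·x̄ + (1−w)·μ₀ = 0.77615·-1.57 + 0.22385·0.38 = -1.133.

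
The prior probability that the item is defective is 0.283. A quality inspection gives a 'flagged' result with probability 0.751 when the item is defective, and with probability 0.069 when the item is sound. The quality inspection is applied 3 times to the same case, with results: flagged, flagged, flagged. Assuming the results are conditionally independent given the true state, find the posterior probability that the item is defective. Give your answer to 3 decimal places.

With H the event that the item is defective, the joint likelihood of the observed sequence is P(data|H) = 0.751·0.751·0.751 = 0.42356 and P(data|¬H) = 0.069·0.069·0.069 = 0.00032851.
Bayes: P(H|data) = 0.283·0.42356 / (0.283·0.42356 + 0.717·0.00032851) = 0.11987/0.12010 = 0.9980.

Posterior P(H) ≈ 0.998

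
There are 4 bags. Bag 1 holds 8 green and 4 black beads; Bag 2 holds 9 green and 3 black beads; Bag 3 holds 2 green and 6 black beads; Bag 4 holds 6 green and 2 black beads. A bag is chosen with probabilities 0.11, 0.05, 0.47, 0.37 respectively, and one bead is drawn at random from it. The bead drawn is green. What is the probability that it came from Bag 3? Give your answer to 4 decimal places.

P(green|Bag 1) = 0.6667; P(green|Bag 2) = 0.75; P(green|Bag 3) = 0.25; P(green|Bag 4) = 0.75.
Prior × likelihood for each source: 0.11·0.6667=0.07333, 0.05·0.75=0.03750, 0.47·0.25=0.1175, 0.37·0.75=0.2775. Summing gives P(green) = 0.50583.
P(Bag 3 | green) = 0.1175 / 0.50583 = 0.2323.

Posterior probability ≈ 0.2323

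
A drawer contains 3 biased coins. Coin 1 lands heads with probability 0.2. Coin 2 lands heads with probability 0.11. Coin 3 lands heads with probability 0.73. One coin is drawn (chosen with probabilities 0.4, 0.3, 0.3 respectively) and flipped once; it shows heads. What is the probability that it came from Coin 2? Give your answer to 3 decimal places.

P(heads|C1) = 0.2; P(heads|C2) = 0.11; P(heads|C3) = 0.73.
Prior × likelihood for each source: 0.4·0.2=0.08000, 0.3·0.11=0.03300, 0.3·0.73=0.2190. Summing gives P(heads) = 0.33200.
P(Coin 2 | heads) = 0.03300 / 0.33200 = 0.099.

Posterior probability ≈ 0.099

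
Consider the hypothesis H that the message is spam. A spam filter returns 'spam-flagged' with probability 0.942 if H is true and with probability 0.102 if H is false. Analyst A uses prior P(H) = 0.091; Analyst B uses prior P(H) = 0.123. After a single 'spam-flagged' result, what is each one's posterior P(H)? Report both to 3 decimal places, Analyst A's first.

The likelihood ratio for a 'spam-flagged' result is 0.942/0.102 = 9.2353.
Analyst A: prior odds 0.091/0.909 = 0.10011; posterior odds 0.92455; posterior probability 0.480.
Analyst B: prior odds 0.123/0.877 = 0.14025; posterior odds 1.2953; posterior probability 0.564.

Analyst A: 0.480; Analyst B: 0.564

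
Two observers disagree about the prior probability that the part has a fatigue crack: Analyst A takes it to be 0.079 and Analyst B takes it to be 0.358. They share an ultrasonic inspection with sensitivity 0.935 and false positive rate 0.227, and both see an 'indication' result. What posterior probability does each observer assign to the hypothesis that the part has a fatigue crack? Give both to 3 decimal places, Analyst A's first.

The likelihood ratio for an 'indication' result is 0.935/0.227 = 4.1189.
Analyst A: prior odds 0.079/0.921 = 0.085776; posterior odds 0.35331; posterior probability 0.261.
Analyst B: prior odds 0.358/0.642 = 0.55763; posterior odds 2.2969; posterior probability 0.697.

Analyst A: 0.261; Analyst B: 0.697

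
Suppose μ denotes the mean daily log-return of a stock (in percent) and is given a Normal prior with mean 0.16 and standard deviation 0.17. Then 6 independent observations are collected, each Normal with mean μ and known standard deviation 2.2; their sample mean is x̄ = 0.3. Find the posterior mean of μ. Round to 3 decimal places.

Posterior mean ≈ 0.165

Prior precision 1/τ₀² = 1/0.17² = 34.6021; data precision n/σ² = 6/2.2² = 1.23967.
Posterior precision = 34.6021 + 1.23967 = 35.8417.
Posterior mean = (34.6021·0.16 + 1.23967·0.3) / 35.8417 = 0.165.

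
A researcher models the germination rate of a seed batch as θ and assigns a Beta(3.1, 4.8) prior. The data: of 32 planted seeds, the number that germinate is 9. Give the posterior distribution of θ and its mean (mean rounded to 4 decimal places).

Posterior: Beta(12.1, 27.8); mean ≈ 0.3033

Observing 9 successes and 23 failures updates Beta(3.1, 4.8) by adding the success and failure counts to the two shape parameters: α = 3.1+9 = 12.1, β = 4.8+23 = 27.8.
E[θ | data] = 12.1/(12.1+27.8) = 0.3033.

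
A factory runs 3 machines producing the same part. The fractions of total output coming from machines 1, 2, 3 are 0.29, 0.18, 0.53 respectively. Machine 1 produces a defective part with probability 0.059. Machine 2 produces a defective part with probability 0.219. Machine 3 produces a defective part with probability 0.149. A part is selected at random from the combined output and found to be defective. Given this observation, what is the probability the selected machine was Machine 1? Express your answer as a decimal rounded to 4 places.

P(defective|M1) = 0.059; P(defective|M2) = 0.219; P(defective|M3) = 0.149.
Prior × likelihood for each source: 0.29·0.059=0.01711, 0.18·0.219=0.03942, 0.53·0.149=0.07897. Summing gives P(defective) = 0.13550.
P(Machine 1 | defective) = 0.01711 / 0.13550 = 0.1263.

Posterior probability ≈ 0.1263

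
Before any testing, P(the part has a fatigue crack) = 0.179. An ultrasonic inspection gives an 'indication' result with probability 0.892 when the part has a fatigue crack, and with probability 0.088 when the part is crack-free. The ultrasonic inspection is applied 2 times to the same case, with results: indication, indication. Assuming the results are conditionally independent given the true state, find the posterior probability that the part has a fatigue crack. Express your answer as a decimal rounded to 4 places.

Posterior P(H) ≈ 0.9573

Let H be the event that the part has a fatigue crack; start with P(H) = 0.179. P('indication'|H) = 0.892, P('indication'|¬H) = 0.088.
Update on result 1 ('indication'): P(H) ← 0.892·0.1790 / (0.892·0.1790 + 0.088·0.8210) = 0.15967/0.23192 = 0.6885.
Update on result 2 ('indication'): P(H) ← 0.892·0.6885 / (0.892·0.6885 + 0.088·0.3115) = 0.61412/0.64153 = 0.9573.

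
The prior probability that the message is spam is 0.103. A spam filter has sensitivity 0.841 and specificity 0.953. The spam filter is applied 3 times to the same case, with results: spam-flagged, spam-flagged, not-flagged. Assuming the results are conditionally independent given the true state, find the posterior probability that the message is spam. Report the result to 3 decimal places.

Let H be the event that the message is spam; start with P(H) = 0.103. P('spam-flagged'|H) = 0.841, P('spam-flagged'|¬H) = 0.047.
Update on result 1 ('spam-flagged'): P(H) ← 0.841·0.1030 / (0.841·0.1030 + 0.047·0.8970) = 0.086623/0.12878 = 0.6726.
Update on result 2 ('spam-flagged'): P(H) ← 0.841·0.6726 / (0.841·0.6726 + 0.047·0.3274) = 0.56568/0.58107 = 0.9735.
Update on result 3 ('not-flagged'): P(H) ← 0.159·0.9735 / (0.159·0.9735 + 0.953·0.0265) = 0.15479/0.18002 = 0.8598.

Posterior P(H) ≈ 0.860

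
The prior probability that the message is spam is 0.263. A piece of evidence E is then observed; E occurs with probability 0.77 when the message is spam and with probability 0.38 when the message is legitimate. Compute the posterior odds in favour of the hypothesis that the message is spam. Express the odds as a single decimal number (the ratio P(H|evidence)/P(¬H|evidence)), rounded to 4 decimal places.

Prior odds = 0.263/(1−0.263) = 0.35685.
Likelihood ratio for E = 0.77/0.38 = 2.0263.
Posterior odds = prior odds × LR = 0.72310.

Posterior odds ≈ 0.7231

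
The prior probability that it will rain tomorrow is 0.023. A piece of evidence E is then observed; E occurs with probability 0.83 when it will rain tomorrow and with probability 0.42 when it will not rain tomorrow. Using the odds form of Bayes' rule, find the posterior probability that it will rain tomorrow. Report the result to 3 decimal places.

Prior odds = 0.023/(1−0.023) = 0.023541.
Likelihood ratio for E = 0.83/0.42 = 1.9762.
Posterior odds = prior odds × LR = 0.046522.
Posterior probability = odds/(1+odds) = 0.046522/1.0465 = 0.044.

Posterior probability ≈ 0.044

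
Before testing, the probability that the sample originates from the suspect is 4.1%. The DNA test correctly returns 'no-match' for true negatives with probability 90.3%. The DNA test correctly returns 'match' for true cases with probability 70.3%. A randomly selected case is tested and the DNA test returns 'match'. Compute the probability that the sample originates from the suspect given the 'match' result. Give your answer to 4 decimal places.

Let H be the event that the sample originates from the suspect. P(H) = 0.041, so P(¬H) = 0.959. With E the 'match' result, P(E|H) = 0.703 and P(E|¬H) = 0.097.
P(E) = 0.703·0.041 + 0.097·0.959 = 0.028823 + 0.093023 = 0.12185.
By Bayes' theorem, P(H|E) = 0.028823 / 0.12185 = 0.2366.

P(H | E) ≈ 0.2366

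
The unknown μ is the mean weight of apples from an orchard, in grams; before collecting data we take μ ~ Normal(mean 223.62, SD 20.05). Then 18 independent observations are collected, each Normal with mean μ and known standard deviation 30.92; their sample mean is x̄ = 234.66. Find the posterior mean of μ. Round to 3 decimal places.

Prior precision 1/τ₀² = 1/20.05² = 0.00248755; data precision n/σ² = 18/30.92² = 0.0188275.
Posterior precision = 0.00248755 + 0.0188275 = 0.0213151.
Posterior mean = (0.00248755·223.62 + 0.0188275·234.66) / 0.0213151 = 233.372.

Posterior mean ≈ 233.372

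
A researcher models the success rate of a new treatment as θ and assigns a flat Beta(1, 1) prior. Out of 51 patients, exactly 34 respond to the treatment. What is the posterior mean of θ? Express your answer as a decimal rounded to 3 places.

The binomial likelihood is conjugate to the Beta prior: with 34 successes and 17 failures, the posterior is Beta(1+34, 1+17) = Beta(35, 18).
Posterior mean = α/(α+β) = 35/53 = 0.660.

Posterior mean ≈ 0.660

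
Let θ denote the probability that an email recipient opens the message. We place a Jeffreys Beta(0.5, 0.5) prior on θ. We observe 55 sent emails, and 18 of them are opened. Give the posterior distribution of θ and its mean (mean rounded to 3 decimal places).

Posterior: Beta(18.5, 37.5); mean ≈ 0.330

Observing 18 successes and 37 failures updates Beta(0.5, 0.5) by adding the success and failure counts to the two shape parameters: α = 0.5+18 = 18.5, β = 0.5+37 = 37.5.
E[θ | data] = 18.5/(18.5+37.5) = 0.330.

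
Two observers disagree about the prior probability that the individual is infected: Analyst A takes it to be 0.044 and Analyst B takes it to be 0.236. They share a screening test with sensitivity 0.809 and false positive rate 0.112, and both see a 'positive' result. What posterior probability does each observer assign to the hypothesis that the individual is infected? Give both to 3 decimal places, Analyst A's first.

Analyst A: 0.250; Analyst B: 0.691

The likelihood ratio for a 'positive' result is 0.809/0.112 = 7.2232.
Analyst A: prior odds 0.044/0.956 = 0.046025; posterior odds 0.33245; posterior probability 0.250.
Analyst B: prior odds 0.236/0.764 = 0.30890; posterior odds 2.2313; posterior probability 0.691.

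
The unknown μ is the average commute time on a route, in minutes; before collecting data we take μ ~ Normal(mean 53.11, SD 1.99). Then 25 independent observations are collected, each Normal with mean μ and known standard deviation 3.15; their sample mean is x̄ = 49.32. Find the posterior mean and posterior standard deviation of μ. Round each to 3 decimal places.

Prior precision 1/τ₀² = 1/1.99² = 0.252519; data precision n/σ² = 25/3.15² = 2.51953.
Posterior precision = 0.252519 + 2.51953 = 2.77205, giving posterior SD = 1/√2.77205 = 0.601.
Posterior mean = (0.252519·53.11 + 2.51953·49.32) / 2.77205 = 49.665.

Posterior mean ≈ 49.665; posterior SD ≈ 0.601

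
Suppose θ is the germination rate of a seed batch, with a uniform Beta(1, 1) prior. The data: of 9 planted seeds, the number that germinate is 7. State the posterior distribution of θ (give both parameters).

Posterior: Beta(8, 3)

Observing 7 successes and 2 failures updates Beta(1, 1) by adding the success and failure counts to the two shape parameters: α = 1+7 = 8, β = 1+2 = 3.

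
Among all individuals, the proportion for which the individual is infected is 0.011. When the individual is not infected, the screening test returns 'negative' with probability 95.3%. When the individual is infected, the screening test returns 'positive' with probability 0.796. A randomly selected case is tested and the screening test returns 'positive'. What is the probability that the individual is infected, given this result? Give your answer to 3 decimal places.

P(H | E) ≈ 0.159

Write H for 'the individual is infected'. Prior odds H:¬H = 0.011/0.989 = 0.011122. For the 'positive' outcome, the likelihood ratio is 0.796/0.047 = 16.936.
Posterior odds = 0.011122 × 16.936 = 0.18837, so P(H|E) = 0.18837/(1+0.18837) = 0.159.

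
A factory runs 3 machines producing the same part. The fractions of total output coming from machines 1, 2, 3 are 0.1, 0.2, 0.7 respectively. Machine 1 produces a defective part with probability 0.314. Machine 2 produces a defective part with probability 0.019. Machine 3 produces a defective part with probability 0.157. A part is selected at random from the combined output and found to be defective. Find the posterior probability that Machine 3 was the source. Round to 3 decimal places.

Posterior probability ≈ 0.757

Tabulate prior·likelihood by source: [1] prior 0.1, lik 0.314, product 0.03140; [2] prior 0.2, lik 0.019, product 0.003800; [3] prior 0.7, lik 0.157, product 0.1099.
Normalizing constant = 0.14510; the posterior for Machine 3 is its product over the sum, 0.1099/0.14510 = 0.757.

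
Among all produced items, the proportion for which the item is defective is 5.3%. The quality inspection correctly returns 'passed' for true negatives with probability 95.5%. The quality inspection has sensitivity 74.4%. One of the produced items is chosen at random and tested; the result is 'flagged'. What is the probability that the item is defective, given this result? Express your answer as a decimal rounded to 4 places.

Write H for 'the item is defective'. Prior odds H:¬H = 0.053/0.947 = 0.055966. For the 'flagged' outcome, the likelihood ratio is 0.744/0.045 = 16.533.
Posterior odds = 0.055966 × 16.533 = 0.92531, so P(H|E) = 0.92531/(1+0.92531) = 0.4806.

P(H | E) ≈ 0.4806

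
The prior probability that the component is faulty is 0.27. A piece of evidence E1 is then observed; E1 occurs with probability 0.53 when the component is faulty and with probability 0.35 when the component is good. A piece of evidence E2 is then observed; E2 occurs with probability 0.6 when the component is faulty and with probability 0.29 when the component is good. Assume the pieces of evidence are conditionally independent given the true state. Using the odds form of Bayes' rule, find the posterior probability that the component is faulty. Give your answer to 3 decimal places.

Prior odds = 0.27/(1−0.27) = 0.36986. In log-odds, ln(0.36986) = -0.99462.
Add log likelihood ratios: ln(1.5143) + ln(2.0690) = 1.1420.
Posterior log-odds = 0.14737, so posterior odds = exp(0.14737) = 1.1588. Converting, P(H|E) = 1.1588/2.1588 = 0.537.

Posterior probability ≈ 0.537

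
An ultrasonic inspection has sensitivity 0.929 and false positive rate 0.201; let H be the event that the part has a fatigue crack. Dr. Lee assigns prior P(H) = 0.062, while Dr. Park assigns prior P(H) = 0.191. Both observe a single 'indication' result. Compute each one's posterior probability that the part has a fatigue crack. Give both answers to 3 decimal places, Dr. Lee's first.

The likelihood ratio for an 'indication' result is 0.929/0.201 = 4.6219.
Dr. Lee: prior odds 0.062/0.938 = 0.066098; posterior odds 0.30550; posterior probability 0.234.
Dr. Park: prior odds 0.191/0.809 = 0.23609; posterior odds 1.0912; posterior probability 0.522.

Dr. Lee: 0.234; Dr. Park: 0.522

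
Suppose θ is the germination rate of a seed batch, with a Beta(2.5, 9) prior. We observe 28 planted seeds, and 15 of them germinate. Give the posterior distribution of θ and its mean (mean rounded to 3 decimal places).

The binomial likelihood is conjugate to the Beta prior: with 15 successes and 13 failures, the posterior is Beta(2.5+15, 9+13) = Beta(17.5, 22).
Posterior mean = α/(α+β) = 17.5/39.5 = 0.443.

Posterior: Beta(17.5, 22); mean ≈ 0.443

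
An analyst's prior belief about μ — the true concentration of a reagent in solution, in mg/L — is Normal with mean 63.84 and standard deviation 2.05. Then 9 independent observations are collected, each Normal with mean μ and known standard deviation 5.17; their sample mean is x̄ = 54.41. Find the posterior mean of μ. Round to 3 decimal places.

Posterior mean ≈ 58.315

Prior precision 1/τ₀² = 1/2.05² = 0.237954; data precision n/σ² = 9/5.17² = 0.336714.
Posterior precision = 0.237954 + 0.336714 = 0.574668.
Posterior mean = (0.237954·63.84 + 0.336714·54.41) / 0.574668 = 58.315.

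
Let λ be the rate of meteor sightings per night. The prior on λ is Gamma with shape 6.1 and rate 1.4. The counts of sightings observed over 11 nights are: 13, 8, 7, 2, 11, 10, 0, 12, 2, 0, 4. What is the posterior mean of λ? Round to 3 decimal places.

Posterior mean ≈ 6.056

The Poisson likelihood adds the total count to the shape and the number of exposure periods to the rate. Here ∑xᵢ = 69 and n = 11, so shape 6.1→75.1 and rate 1.4→12.4.
Posterior mean = shape/rate = 75.1/12.4 = 6.056.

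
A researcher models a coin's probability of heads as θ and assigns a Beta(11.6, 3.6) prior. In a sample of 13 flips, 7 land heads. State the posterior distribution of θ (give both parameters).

Observing 7 successes and 6 failures updates Beta(11.6, 3.6) by adding the success and failure counts to the two shape parameters: α = 11.6+7 = 18.6, β = 3.6+6 = 9.6.

Posterior: Beta(18.6, 9.6)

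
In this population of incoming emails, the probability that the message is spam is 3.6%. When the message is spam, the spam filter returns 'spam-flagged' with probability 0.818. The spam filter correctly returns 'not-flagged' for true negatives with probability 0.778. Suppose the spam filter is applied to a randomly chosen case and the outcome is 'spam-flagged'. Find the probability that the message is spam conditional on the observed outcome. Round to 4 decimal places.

P(H | E) ≈ 0.1210

Write H for 'the message is spam'. Prior odds H:¬H = 0.036/0.964 = 0.037344. For the 'spam-flagged' outcome, the likelihood ratio is 0.818/0.222 = 3.6847.
Posterior odds = 0.037344 × 3.6847 = 0.13760, so P(H|E) = 0.13760/(1+0.13760) = 0.1210.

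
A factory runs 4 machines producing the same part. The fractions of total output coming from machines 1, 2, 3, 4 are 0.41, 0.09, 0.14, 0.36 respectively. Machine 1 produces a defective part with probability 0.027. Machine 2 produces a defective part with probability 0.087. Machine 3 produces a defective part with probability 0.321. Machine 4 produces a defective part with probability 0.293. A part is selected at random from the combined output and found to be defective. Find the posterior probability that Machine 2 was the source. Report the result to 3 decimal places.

P(defective|M1) = 0.027; P(defective|M2) = 0.087; P(defective|M3) = 0.321; P(defective|M4) = 0.293.
Prior × likelihood for each source: 0.41·0.027=0.01107, 0.09·0.087=0.007830, 0.14·0.321=0.04494, 0.36·0.293=0.1055. Summing gives P(defective) = 0.16932.
P(Machine 2 | defective) = 0.007830 / 0.16932 = 0.046.

Posterior probability ≈ 0.046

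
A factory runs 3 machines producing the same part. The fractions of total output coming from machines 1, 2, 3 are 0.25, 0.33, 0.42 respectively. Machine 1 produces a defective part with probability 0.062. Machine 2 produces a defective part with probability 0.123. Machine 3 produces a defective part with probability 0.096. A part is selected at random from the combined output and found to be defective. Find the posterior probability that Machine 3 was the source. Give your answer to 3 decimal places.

Posterior probability ≈ 0.418

P(defective|M1) = 0.062; P(defective|M2) = 0.123; P(defective|M3) = 0.096.
Prior × likelihood for each source: 0.25·0.062=0.01550, 0.33·0.123=0.04059, 0.42·0.096=0.04032. Summing gives P(defective) = 0.096410.
P(Machine 3 | defective) = 0.04032 / 0.096410 = 0.418.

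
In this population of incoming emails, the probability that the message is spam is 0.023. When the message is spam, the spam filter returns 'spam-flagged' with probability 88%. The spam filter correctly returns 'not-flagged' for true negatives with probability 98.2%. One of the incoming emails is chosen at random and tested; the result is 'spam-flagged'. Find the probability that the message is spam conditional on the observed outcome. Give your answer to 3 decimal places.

Let H be the event that the message is spam. P(H) = 0.023, so P(¬H) = 0.977. With E the 'spam-flagged' result, P(E|H) = 0.88 and P(E|¬H) = 0.018.
P(E) = 0.88·0.023 + 0.018·0.977 = 0.020240 + 0.017586 = 0.037826.
By Bayes' theorem, P(H|E) = 0.020240 / 0.037826 = 0.535.

P(H | E) ≈ 0.535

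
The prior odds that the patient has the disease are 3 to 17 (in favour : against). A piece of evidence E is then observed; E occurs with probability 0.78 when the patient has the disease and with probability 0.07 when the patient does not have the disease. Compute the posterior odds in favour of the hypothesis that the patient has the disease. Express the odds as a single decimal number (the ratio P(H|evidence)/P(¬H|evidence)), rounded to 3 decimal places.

Prior odds = 3/17 = 0.17647. In log-odds, ln(0.17647) = -1.7346.
Add log likelihood ratio: ln(11.143) = 2.4108.
Posterior log-odds = 0.67620, so posterior odds = exp(0.67620) = 1.9664.

Posterior odds ≈ 1.966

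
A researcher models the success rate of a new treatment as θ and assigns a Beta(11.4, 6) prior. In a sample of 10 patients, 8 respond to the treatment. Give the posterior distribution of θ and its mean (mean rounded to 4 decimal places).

Posterior: Beta(19.4, 8); mean ≈ 0.7080

The binomial likelihood is conjugate to the Beta prior: with 8 successes and 2 failures, the posterior is Beta(11.4+8, 6+2) = Beta(19.4, 8).
Posterior mean = α/(α+β) = 19.4/27.4 = 0.7080.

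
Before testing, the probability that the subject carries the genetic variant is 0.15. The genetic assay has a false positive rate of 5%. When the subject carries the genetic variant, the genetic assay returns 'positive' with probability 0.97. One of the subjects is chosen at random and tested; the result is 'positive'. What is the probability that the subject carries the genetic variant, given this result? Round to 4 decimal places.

Write H for 'the subject carries the genetic variant'. Prior odds H:¬H = 0.15/0.85 = 0.17647. For the 'positive' outcome, the likelihood ratio is 0.97/0.05 = 19.400.
Posterior odds = 0.17647 × 19.400 = 3.4235, so P(H|E) = 3.4235/(1+3.4235) = 0.7739.

P(H | E) ≈ 0.7739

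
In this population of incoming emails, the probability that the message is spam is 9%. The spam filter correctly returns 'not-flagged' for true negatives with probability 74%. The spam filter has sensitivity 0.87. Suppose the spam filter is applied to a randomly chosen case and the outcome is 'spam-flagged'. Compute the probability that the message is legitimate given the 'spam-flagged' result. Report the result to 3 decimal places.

Write H for 'the message is spam'. Prior odds H:¬H = 0.09/0.91 = 0.098901. For the 'spam-flagged' outcome, the likelihood ratio is 0.87/0.26 = 3.3462.
Posterior odds = 0.098901 × 3.3462 = 0.33094, so P(H|E) = 0.33094/(1+0.33094) = 0.249. Then P(¬H|E) = 1 − 0.249 = 0.751.

P(¬H | E) ≈ 0.751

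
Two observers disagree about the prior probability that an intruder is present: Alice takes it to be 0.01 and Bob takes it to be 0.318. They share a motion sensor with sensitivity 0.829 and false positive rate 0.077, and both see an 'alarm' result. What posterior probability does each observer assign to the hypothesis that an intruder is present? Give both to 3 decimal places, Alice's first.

Alice: 0.098; Bob: 0.834

The likelihood ratio for an 'alarm' result is 0.829/0.077 = 10.766.
Alice: prior odds 0.01/0.99 = 0.010101; posterior odds 0.10875; posterior probability 0.098.
Bob: prior odds 0.318/0.682 = 0.46628; posterior odds 5.0200; posterior probability 0.834.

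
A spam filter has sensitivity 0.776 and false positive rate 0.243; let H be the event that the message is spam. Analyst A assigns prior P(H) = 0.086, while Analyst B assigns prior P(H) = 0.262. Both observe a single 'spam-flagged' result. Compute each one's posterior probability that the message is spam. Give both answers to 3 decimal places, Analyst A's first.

P('+'|H) = 0.776, P('+'|¬H) = 0.243.
Analyst A: numerator 0.776·0.086 = 0.066736; evidence = 0.066736+0.243·0.914 = 0.28884; posterior = 0.231.
Analyst B: numerator 0.776·0.262 = 0.20331; evidence = 0.20331+0.243·0.738 = 0.38265; posterior = 0.531.

Analyst A: 0.231; Analyst B: 0.531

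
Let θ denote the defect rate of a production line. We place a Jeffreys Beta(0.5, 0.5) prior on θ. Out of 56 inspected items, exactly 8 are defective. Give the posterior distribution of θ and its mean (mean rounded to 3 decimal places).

Posterior: Beta(8.5, 48.5); mean ≈ 0.149

Observing 8 successes and 48 failures updates Beta(0.5, 0.5) by adding the success and failure counts to the two shape parameters: α = 0.5+8 = 8.5, β = 0.5+48 = 48.5.
Posterior mean = α/(α+β) = 8.5/57 = 0.149.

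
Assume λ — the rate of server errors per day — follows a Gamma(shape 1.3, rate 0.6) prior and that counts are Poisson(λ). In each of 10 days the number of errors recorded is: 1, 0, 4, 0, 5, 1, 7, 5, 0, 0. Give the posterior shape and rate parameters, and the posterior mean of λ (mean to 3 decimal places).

The Poisson likelihood adds the total count to the shape and the number of exposure periods to the rate. Here ∑xᵢ = 23 and n = 10, so shape 1.3→24.3 and rate 0.6→10.6.
Posterior mean = shape/rate = 24.3/10.6 = 2.292.

Posterior: Gamma(shape=24.3, rate=10.6); mean ≈ 2.292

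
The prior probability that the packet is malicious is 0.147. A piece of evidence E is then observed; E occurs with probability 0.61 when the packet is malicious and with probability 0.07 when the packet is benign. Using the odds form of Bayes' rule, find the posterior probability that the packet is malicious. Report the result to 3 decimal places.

Prior odds = 0.147/(1−0.147) = 0.17233.
Likelihood ratio for E = 0.61/0.07 = 8.7143.
Posterior odds = prior odds × LR = 1.5018.
Posterior probability = odds/(1+odds) = 1.5018/2.5018 = 0.600.

Posterior probability ≈ 0.600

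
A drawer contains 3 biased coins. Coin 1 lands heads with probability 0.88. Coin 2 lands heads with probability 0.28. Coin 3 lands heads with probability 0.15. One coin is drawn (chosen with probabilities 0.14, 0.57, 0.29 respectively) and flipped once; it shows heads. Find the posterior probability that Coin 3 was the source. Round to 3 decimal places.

Tabulate prior·likelihood by source: [1] prior 0.14, lik 0.88, product 0.1232; [2] prior 0.57, lik 0.28, product 0.1596; [3] prior 0.29, lik 0.15, product 0.04350.
Normalizing constant = 0.32630; the posterior for Coin 3 is its product over the sum, 0.04350/0.32630 = 0.133.

Posterior probability ≈ 0.133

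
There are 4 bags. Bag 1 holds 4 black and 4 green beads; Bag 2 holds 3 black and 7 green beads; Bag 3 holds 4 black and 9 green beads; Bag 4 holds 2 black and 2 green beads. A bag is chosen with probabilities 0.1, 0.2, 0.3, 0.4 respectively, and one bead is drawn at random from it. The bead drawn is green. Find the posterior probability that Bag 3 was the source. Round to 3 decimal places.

P(green|Bag 1) = 0.5; P(green|Bag 2) = 0.7; P(green|Bag 3) = 0.6923; P(green|Bag 4) = 0.5.
Prior × likelihood for each source: 0.1·0.5=0.05000, 0.2·0.7=0.1400, 0.3·0.6923=0.2077, 0.4·0.5=0.2000. Summing gives P(green) = 0.59769.
P(Bag 3 | green) = 0.2077 / 0.59769 = 0.347.

Posterior probability ≈ 0.347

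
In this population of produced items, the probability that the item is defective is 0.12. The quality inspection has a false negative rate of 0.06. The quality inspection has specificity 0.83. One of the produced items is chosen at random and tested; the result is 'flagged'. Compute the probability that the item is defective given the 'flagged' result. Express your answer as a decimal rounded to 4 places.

P(H | E) ≈ 0.4299

Let H be the event that the item is defective. P(H) = 0.12, so P(¬H) = 0.88. With E the 'flagged' result, P(E|H) = 0.94 and P(E|¬H) = 0.17.
P(E) = 0.94·0.12 + 0.17·0.88 = 0.11280 + 0.14960 = 0.26240.
By Bayes' theorem, P(H|E) = 0.11280 / 0.26240 = 0.4299.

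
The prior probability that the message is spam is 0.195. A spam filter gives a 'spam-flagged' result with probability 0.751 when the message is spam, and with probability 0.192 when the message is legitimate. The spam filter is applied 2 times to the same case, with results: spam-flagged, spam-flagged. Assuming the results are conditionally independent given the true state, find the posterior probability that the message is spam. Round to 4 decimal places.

Let H be the event that the message is spam; start with P(H) = 0.195. P('spam-flagged'|H) = 0.751, P('spam-flagged'|¬H) = 0.192.
Update on result 1 ('spam-flagged'): P(H) ← 0.751·0.1950 / (0.751·0.1950 + 0.192·0.8050) = 0.14644/0.30100 = 0.4865.
Update on result 2 ('spam-flagged'): P(H) ← 0.751·0.4865 / (0.751·0.4865 + 0.192·0.5135) = 0.36538/0.46396 = 0.7875.

Posterior P(H) ≈ 0.7875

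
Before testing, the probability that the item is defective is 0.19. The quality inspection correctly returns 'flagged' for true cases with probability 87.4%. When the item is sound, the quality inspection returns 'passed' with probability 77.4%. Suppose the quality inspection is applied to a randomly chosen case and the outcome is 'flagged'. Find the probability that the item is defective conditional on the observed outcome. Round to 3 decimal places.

P(H | E) ≈ 0.476

Let H be the event that the item is defective. P(H) = 0.19, so P(¬H) = 0.81. With E the 'flagged' result, P(E|H) = 0.874 and P(E|¬H) = 0.226.
P(E) = 0.874·0.19 + 0.226·0.81 = 0.16606 + 0.18306 = 0.34912.
By Bayes' theorem, P(H|E) = 0.16606 / 0.34912 = 0.476.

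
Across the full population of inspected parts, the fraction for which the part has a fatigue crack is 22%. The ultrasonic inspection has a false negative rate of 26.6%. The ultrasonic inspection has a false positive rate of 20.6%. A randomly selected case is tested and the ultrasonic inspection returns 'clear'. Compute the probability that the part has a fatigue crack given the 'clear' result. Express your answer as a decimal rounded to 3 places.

P(H | E) ≈ 0.086

Write H for 'the part has a fatigue crack'. Prior odds H:¬H = 0.22/0.78 = 0.28205. For the 'clear' outcome, the likelihood ratio is 0.266/0.794 = 0.33501.
Posterior odds = 0.28205 × 0.33501 = 0.094491, so P(H|E) = 0.094491/(1+0.094491) = 0.086.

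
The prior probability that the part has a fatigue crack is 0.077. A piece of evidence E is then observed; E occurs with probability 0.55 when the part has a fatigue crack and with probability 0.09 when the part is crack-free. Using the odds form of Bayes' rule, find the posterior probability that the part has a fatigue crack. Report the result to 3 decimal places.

Posterior probability ≈ 0.338

Prior odds = 0.077/(1−0.077) = 0.083424. In log-odds, ln(0.083424) = -2.4838.
Add log likelihood ratio: ln(6.1111) = 1.8101.
Posterior log-odds = -0.67372, so posterior odds = exp(-0.67372) = 0.50981. Converting, P(H|E) = 0.50981/1.5098 = 0.338.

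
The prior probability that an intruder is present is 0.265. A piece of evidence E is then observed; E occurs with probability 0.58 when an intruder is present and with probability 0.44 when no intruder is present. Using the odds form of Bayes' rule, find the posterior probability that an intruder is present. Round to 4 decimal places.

Posterior probability ≈ 0.3222

Prior odds = 0.265/(1−0.265) = 0.36054.
Likelihood ratio for E = 0.58/0.44 = 1.3182.
Posterior odds = prior odds × LR = 0.47526.
Posterior probability = odds/(1+odds) = 0.47526/1.4753 = 0.3222.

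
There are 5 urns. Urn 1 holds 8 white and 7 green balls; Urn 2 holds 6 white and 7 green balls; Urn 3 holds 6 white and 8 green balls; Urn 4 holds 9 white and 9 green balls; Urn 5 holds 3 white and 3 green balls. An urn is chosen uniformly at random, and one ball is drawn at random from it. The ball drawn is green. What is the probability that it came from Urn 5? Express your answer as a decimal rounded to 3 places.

Posterior probability ≈ 0.194

Tabulate prior·likelihood by source: [1] prior 0.2, lik 0.4667, product 0.09333; [2] prior 0.2, lik 0.5385, product 0.1077; [3] prior 0.2, lik 0.5714, product 0.1143; [4] prior 0.2, lik 0.5, product 0.1000; [5] prior 0.2, lik 0.5, product 0.1000.
Normalizing constant = 0.51531; the posterior for Urn 5 is its product over the sum, 0.1000/0.51531 = 0.194.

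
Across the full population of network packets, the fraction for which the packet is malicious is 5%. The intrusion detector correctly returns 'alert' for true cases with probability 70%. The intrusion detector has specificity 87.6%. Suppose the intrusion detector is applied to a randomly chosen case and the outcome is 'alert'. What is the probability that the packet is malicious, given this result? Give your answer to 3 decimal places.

P(H | E) ≈ 0.229

Let H be the event that the packet is malicious. P(H) = 0.05, so P(¬H) = 0.95. With E the 'alert' result, P(E|H) = 0.7 and P(E|¬H) = 0.124.
P(E) = 0.7·0.05 + 0.124·0.95 = 0.035000 + 0.11780 = 0.15280.
By Bayes' theorem, P(H|E) = 0.035000 / 0.15280 = 0.229.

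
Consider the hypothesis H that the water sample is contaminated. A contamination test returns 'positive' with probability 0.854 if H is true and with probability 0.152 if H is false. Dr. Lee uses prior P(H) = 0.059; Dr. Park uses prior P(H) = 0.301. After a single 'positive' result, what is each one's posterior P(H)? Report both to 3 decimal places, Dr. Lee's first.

Dr. Lee: 0.261; Dr. Park: 0.708

The likelihood ratio for a 'positive' result is 0.854/0.152 = 5.6184.
Dr. Lee: prior odds 0.059/0.941 = 0.062699; posterior odds 0.35227; posterior probability 0.261.
Dr. Park: prior odds 0.301/0.699 = 0.43062; posterior odds 2.4194; posterior probability 0.708.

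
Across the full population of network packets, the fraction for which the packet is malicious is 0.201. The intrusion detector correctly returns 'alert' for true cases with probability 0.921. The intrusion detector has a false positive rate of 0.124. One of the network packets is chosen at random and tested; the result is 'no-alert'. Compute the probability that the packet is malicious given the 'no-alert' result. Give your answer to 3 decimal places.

P(H | E) ≈ 0.022

Write H for 'the packet is malicious'. Prior odds H:¬H = 0.201/0.799 = 0.25156. For the 'no-alert' outcome, the likelihood ratio is 0.079/0.876 = 0.090183.
Posterior odds = 0.25156 × 0.090183 = 0.022687, so P(H|E) = 0.022687/(1+0.022687) = 0.022.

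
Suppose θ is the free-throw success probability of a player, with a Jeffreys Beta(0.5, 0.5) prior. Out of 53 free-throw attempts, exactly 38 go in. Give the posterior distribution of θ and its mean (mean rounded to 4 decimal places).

Posterior: Beta(38.5, 15.5); mean ≈ 0.7130

Observing 38 successes and 15 failures updates Beta(0.5, 0.5) by adding the success and failure counts to the two shape parameters: α = 0.5+38 = 38.5, β = 0.5+15 = 15.5.
Posterior mean = α/(α+β) = 38.5/54 = 0.7130.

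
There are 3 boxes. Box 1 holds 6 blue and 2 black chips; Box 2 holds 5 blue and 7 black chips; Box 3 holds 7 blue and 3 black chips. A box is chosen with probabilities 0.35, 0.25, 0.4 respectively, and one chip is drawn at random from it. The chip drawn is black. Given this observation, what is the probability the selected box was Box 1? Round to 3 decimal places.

P(black|Box 1) = 0.25; P(black|Box 2) = 0.5833; P(black|Box 3) = 0.3.
Prior × likelihood for each source: 0.35·0.25=0.08750, 0.25·0.5833=0.1458, 0.4·0.3=0.1200. Summing gives P(black) = 0.35333.
P(Box 1 | black) = 0.08750 / 0.35333 = 0.248.

Posterior probability ≈ 0.248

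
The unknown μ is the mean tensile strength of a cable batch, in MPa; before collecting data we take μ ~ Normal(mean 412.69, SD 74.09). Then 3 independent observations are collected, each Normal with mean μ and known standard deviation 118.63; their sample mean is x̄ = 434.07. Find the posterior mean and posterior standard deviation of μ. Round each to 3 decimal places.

With known σ, the Normal prior is conjugate. Weight on the data is w = (n/σ²)/(n/σ² + 1/τ₀²) = 0.00021317/(0.00021317+0.00018217) = 0.53921.
Posterior mean = w·x̄ + (1−w)·μ₀ = 0.53921·434.07 + 0.46079·412.69 = 424.218. Posterior variance = 1/(0.00021317+0.00018217) = 2529.44, so SD = 50.294.

Posterior mean ≈ 424.218; posterior SD ≈ 50.294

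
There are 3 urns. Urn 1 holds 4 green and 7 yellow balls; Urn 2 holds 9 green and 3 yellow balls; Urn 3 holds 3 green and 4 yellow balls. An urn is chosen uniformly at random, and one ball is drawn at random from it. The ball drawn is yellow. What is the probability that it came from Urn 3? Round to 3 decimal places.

Tabulate prior·likelihood by source: [1] prior 0.333333, lik 0.6364, product 0.2121; [2] prior 0.333333, lik 0.25, product 0.08333; [3] prior 0.333333, lik 0.5714, product 0.1905.
Normalizing constant = 0.48593; the posterior for Urn 3 is its product over the sum, 0.1905/0.48593 = 0.392.

Posterior probability ≈ 0.392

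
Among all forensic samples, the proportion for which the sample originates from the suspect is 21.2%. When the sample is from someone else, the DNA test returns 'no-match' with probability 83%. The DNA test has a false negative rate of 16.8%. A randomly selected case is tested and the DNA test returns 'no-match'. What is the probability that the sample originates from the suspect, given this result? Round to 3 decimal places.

P(H | E) ≈ 0.052

Write H for 'the sample originates from the suspect'. Prior odds H:¬H = 0.212/0.788 = 0.26904. For the 'no-match' outcome, the likelihood ratio is 0.168/0.83 = 0.20241.
Posterior odds = 0.26904 × 0.20241 = 0.054455, so P(H|E) = 0.054455/(1+0.054455) = 0.052.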